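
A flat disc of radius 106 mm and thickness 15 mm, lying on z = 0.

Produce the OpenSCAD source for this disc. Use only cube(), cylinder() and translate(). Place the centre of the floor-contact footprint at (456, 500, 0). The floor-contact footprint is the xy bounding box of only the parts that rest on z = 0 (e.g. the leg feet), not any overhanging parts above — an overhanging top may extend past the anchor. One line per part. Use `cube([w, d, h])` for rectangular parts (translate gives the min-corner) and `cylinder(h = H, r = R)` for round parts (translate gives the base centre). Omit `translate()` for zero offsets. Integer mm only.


translate([456, 500, 0]) cylinder(h = 15, r = 106);


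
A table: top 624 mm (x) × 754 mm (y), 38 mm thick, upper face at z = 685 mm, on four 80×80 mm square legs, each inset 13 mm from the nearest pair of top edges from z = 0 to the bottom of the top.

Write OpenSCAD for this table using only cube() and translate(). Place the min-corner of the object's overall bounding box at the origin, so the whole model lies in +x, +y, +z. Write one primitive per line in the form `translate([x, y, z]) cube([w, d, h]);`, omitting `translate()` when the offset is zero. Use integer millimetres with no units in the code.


translate([0, 0, 647]) cube([624, 754, 38]);
translate([13, 13, 0]) cube([80, 80, 647]);
translate([531, 13, 0]) cube([80, 80, 647]);
translate([13, 661, 0]) cube([80, 80, 647]);
translate([531, 661, 0]) cube([80, 80, 647]);


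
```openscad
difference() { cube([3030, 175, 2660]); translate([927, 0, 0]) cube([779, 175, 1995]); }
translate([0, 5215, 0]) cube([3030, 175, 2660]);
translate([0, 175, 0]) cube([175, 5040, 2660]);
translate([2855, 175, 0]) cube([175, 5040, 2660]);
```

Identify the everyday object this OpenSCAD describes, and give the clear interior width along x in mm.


A single room. The interior width is 2680 mm.

Four walls enclosing a rectangle with a door in the front wall — a room. Outside width 3030 minus two 175 mm walls gives 2680 mm.


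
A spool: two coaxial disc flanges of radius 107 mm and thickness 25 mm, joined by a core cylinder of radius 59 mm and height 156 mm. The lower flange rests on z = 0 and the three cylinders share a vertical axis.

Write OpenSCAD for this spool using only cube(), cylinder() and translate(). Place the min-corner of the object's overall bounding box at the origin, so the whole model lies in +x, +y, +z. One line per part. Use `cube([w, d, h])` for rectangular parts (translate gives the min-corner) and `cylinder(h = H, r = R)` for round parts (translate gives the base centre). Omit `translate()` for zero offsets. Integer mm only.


translate([107, 107, 0]) cylinder(h = 25, r = 107);
translate([107, 107, 25]) cylinder(h = 156, r = 59);
translate([107, 107, 181]) cylinder(h = 25, r = 107);


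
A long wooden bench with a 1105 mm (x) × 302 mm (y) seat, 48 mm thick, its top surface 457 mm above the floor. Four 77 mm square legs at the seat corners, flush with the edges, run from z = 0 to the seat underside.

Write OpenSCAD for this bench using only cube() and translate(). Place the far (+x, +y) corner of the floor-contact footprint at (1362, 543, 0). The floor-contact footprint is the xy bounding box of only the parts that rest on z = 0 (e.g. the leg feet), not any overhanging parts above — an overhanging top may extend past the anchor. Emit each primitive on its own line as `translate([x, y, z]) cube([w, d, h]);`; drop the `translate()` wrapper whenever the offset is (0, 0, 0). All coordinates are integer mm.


translate([257, 241, 409]) cube([1105, 302, 48]);
translate([257, 241, 0]) cube([77, 77, 409]);
translate([257, 466, 0]) cube([77, 77, 409]);
translate([1285, 241, 0]) cube([77, 77, 409]);
translate([1285, 466, 0]) cube([77, 77, 409]);


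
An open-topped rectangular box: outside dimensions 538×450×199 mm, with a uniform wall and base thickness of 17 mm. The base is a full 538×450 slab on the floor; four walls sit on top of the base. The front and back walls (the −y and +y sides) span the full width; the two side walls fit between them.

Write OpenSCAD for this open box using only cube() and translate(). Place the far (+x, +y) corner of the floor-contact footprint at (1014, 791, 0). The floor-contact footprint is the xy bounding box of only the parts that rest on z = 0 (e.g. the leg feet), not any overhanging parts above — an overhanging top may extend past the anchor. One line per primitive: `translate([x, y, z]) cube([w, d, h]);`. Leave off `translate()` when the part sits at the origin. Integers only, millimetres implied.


translate([476, 341, 0]) cube([538, 450, 17]);
translate([476, 341, 17]) cube([538, 17, 182]);
translate([476, 774, 17]) cube([538, 17, 182]);
translate([476, 358, 17]) cube([17, 416, 182]);
translate([997, 358, 17]) cube([17, 416, 182]);


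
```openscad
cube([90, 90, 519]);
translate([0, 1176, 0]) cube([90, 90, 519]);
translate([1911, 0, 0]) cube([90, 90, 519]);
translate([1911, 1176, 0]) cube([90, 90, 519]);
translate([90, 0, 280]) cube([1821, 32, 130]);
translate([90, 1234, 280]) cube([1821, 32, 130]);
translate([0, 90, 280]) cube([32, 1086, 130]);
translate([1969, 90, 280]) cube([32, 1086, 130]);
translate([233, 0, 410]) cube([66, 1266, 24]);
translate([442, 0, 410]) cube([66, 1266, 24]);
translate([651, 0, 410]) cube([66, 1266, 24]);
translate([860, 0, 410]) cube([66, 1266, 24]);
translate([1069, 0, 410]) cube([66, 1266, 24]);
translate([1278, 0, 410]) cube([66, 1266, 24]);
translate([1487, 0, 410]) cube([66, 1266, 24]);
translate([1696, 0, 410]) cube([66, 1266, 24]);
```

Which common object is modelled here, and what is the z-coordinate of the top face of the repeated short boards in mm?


A bed frame. The slat-top height is 434 mm.

Four posts, four rails, and a row of slats — a bed frame. Slats sit on the rails at z = 280 + 130 = 410; with slat thickness 24, the top is 434 mm.


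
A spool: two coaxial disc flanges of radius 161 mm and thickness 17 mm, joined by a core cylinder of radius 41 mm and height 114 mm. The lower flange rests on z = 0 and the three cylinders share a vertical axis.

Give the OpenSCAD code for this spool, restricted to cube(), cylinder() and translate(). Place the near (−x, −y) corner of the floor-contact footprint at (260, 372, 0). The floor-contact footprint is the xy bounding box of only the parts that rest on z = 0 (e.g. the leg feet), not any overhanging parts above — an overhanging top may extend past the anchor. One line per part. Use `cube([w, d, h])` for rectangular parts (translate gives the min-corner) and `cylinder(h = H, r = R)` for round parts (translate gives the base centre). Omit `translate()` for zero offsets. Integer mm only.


translate([421, 533, 0]) cylinder(h = 17, r = 161);
translate([421, 533, 17]) cylinder(h = 114, r = 41);
translate([421, 533, 131]) cylinder(h = 17, r = 161);


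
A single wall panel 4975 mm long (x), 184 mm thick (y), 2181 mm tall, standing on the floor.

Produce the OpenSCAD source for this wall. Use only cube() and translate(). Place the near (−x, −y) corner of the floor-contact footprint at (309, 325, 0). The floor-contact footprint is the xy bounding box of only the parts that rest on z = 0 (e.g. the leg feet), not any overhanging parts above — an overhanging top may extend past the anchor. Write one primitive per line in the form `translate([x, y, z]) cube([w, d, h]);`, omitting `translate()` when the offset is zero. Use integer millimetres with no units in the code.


translate([309, 325, 0]) cube([4975, 184, 2181]);


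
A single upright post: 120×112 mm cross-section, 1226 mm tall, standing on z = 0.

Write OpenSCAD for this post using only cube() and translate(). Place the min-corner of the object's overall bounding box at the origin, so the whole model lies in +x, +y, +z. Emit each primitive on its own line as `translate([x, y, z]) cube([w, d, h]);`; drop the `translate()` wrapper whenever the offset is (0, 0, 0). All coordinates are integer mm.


cube([120, 112, 1226]);


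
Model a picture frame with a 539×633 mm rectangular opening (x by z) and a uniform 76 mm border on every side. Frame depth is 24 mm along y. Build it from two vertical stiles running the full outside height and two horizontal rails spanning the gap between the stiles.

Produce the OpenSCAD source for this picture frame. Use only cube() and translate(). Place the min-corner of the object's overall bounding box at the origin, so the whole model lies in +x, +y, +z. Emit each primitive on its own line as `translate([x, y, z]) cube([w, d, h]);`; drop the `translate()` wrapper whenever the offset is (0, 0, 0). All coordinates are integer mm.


cube([76, 24, 785]);
translate([615, 0, 0]) cube([76, 24, 785]);
translate([76, 0, 0]) cube([539, 24, 76]);
translate([76, 0, 709]) cube([539, 24, 76]);


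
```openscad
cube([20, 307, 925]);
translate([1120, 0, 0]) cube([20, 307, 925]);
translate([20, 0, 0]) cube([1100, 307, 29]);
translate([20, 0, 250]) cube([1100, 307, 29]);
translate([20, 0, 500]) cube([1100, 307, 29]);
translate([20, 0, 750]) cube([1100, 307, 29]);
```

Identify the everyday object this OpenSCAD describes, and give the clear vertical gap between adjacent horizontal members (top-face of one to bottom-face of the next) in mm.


A bookshelf. The clear shelf gap is 221 mm.

Two tall side panels with 4 horizontal boards between them — a bookshelf. The first two shelf undersides are at z = 0 and z = 250; with shelf thickness 29, the clear gap is 250 − 0 − 29 = 221 mm.


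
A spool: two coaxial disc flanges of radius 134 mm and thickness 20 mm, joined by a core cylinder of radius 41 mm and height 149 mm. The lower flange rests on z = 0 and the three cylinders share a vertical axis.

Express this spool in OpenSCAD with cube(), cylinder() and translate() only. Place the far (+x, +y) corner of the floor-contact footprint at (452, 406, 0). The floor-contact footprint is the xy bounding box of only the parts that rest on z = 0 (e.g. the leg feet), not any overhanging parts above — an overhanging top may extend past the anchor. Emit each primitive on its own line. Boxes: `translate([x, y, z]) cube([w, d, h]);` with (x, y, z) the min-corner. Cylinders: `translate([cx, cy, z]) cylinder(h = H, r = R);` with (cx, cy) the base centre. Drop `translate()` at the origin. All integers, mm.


translate([318, 272, 0]) cylinder(h = 20, r = 134);
translate([318, 272, 20]) cylinder(h = 149, r = 41);
translate([318, 272, 169]) cylinder(h = 20, r = 134);


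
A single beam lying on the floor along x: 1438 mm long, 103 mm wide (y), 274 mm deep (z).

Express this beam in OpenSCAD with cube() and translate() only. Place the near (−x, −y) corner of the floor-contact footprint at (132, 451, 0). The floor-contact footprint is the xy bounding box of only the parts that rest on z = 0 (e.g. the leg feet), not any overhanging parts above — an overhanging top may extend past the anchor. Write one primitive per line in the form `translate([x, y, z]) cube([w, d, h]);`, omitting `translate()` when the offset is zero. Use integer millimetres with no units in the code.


translate([132, 451, 0]) cube([1438, 103, 274]);


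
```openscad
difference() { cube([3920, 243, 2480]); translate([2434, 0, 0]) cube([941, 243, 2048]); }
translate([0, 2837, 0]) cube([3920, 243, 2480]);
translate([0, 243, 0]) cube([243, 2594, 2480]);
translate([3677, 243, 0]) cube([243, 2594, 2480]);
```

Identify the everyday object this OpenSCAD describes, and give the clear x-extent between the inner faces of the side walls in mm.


A single room. The interior width is 3434 mm.

Four walls enclosing a rectangle with a door in the front wall — a room. Outside width 3920 minus two 243 mm walls gives 3434 mm.


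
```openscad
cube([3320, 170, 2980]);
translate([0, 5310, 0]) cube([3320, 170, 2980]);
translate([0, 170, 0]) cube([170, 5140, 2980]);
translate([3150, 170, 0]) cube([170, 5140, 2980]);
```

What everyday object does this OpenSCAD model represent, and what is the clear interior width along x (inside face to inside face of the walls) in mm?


A house (or room) frame. The interior width is 2980 mm.

Four 2980 mm walls enclosing a rectangle with no floor or roof — a room or house frame. Outside width is 3320 mm and wall thickness is 170 mm, so the interior width is 3320 − 2 × 170 = 2980 mm.


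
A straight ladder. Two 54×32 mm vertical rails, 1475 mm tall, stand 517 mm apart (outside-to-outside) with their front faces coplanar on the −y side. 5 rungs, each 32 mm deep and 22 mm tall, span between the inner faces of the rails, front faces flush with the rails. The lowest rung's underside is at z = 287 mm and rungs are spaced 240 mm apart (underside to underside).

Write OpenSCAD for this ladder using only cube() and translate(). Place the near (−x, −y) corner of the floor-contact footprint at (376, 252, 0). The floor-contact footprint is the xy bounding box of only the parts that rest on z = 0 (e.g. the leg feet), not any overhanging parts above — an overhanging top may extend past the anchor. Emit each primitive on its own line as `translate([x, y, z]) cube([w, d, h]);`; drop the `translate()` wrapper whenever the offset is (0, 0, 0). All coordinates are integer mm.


translate([376, 252, 0]) cube([54, 32, 1475]);
translate([839, 252, 0]) cube([54, 32, 1475]);
translate([430, 252, 287]) cube([409, 32, 22]);
translate([430, 252, 527]) cube([409, 32, 22]);
translate([430, 252, 767]) cube([409, 32, 22]);
translate([430, 252, 1007]) cube([409, 32, 22]);
translate([430, 252, 1247]) cube([409, 32, 22]);


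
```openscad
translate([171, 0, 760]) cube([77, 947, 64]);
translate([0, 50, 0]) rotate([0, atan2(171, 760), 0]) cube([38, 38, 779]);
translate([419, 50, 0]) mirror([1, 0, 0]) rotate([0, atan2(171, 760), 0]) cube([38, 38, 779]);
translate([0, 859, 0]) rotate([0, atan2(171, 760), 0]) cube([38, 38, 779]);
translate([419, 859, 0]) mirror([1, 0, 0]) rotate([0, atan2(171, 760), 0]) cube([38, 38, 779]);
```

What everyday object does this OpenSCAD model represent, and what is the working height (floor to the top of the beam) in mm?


A sawhorse. The overall height is 824 mm.

A beam across two mirrored pairs of raked legs — a sawhorse. The beam's underside is at z = 760 (matching the legs' vertical rise in atan2(171, 760)) and the beam is 64 mm tall, so its top is at 760 + 64 = 824 mm. The raked legs top out at the beam's underside, so that is the highest point.


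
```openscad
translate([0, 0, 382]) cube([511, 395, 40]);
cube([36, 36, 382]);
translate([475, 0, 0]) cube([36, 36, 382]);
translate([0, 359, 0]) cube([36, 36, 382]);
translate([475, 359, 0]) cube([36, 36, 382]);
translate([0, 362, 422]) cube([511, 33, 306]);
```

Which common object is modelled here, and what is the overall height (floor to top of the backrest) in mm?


A chair. The overall height is 728 mm.

A slab on four corner posts with a tall panel at the back — a chair. The seat slab sits at z = 382 with thickness 40, and the 306 mm backrest starts at the seat top, so the overall height is 382 + 40 + 306 = 728 mm.


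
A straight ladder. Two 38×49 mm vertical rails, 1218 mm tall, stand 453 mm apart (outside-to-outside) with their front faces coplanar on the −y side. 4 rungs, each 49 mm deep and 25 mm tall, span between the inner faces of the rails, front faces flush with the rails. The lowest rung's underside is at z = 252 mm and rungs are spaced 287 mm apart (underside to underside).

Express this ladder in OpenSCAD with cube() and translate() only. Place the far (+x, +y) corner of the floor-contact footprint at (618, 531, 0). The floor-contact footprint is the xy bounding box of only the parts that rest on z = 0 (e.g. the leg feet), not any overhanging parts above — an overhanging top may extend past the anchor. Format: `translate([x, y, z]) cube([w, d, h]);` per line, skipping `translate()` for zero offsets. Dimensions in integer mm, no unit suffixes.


translate([165, 482, 0]) cube([38, 49, 1218]);
translate([580, 482, 0]) cube([38, 49, 1218]);
translate([203, 482, 252]) cube([377, 49, 25]);
translate([203, 482, 539]) cube([377, 49, 25]);
translate([203, 482, 826]) cube([377, 49, 25]);
translate([203, 482, 1113]) cube([377, 49, 25]);


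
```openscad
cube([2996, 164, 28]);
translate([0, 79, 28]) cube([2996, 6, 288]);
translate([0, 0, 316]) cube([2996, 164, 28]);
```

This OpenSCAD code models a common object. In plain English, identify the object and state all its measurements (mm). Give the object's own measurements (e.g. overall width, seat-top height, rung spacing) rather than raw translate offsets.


An I-beam lying along x, 2996 mm long. Overall section height 344 mm. Two flanges 164 mm wide (y) and 28 mm thick, one on the floor and one at the top; a web 6 mm thick runs between them, centred on the flange width.


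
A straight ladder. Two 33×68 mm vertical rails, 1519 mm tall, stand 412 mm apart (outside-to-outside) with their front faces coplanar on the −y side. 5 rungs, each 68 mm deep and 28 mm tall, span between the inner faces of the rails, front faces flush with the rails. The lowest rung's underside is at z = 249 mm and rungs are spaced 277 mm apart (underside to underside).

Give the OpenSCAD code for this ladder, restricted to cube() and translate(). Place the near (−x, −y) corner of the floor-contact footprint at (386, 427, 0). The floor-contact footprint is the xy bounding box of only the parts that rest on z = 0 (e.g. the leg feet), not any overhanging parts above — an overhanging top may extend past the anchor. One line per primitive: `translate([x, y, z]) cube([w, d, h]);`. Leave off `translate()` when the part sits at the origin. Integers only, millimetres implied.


translate([386, 427, 0]) cube([33, 68, 1519]);
translate([765, 427, 0]) cube([33, 68, 1519]);
translate([419, 427, 249]) cube([346, 68, 28]);
translate([419, 427, 526]) cube([346, 68, 28]);
translate([419, 427, 803]) cube([346, 68, 28]);
translate([419, 427, 1080]) cube([346, 68, 28]);
translate([419, 427, 1357]) cube([346, 68, 28]);


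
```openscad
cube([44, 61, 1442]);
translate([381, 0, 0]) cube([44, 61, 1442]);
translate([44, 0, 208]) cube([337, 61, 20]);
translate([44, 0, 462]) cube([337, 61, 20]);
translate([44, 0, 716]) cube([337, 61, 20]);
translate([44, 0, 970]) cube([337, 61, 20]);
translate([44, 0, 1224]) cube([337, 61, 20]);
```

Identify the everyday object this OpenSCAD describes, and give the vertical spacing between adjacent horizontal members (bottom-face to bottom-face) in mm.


A ladder. The rung spacing is 254 mm.

Two tall 44×61 posts with 5 short bars between them — a ladder. Adjacent rungs sit at z = 208 and z = 462, so the spacing is 462 − 208 = 254 mm.


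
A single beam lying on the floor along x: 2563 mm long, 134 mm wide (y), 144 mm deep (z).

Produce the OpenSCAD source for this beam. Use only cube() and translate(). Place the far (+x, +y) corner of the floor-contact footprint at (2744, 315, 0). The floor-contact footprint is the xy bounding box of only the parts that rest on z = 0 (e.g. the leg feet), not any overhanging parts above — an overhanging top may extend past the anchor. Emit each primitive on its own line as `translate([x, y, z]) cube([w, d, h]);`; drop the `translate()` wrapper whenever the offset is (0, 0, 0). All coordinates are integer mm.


translate([181, 181, 0]) cube([2563, 134, 144]);


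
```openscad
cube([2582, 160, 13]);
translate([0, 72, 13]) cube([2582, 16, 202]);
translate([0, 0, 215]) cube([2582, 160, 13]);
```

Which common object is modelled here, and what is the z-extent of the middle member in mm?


An I-beam. The web height is 202 mm.

Two wide flanges with a thin centred web — an I-beam. Overall 228 mm minus two 13 mm flanges gives a web of 228 − 2·13 = 202 mm.


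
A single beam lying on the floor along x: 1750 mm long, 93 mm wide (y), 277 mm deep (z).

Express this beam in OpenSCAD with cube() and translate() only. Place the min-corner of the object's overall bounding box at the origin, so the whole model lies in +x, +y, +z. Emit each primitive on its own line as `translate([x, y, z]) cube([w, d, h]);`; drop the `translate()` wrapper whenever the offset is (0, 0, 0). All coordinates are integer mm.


cube([1750, 93, 277]);


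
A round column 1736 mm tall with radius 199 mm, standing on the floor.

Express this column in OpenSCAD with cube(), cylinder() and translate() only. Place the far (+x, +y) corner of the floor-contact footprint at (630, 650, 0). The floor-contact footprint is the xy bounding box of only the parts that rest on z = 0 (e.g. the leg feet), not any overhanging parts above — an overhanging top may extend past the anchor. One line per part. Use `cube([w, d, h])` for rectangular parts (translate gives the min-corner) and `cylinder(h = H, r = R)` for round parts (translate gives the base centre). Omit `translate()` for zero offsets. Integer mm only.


translate([431, 451, 0]) cylinder(h = 1736, r = 199);


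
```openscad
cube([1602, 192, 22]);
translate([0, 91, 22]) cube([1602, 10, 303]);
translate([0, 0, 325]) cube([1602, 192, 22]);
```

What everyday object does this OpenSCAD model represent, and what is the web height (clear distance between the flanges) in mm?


An I-beam. The web height is 303 mm.

Two wide flanges with a thin centred web — an I-beam. Overall 347 mm minus two 22 mm flanges gives a web of 347 − 2·22 = 303 mm.


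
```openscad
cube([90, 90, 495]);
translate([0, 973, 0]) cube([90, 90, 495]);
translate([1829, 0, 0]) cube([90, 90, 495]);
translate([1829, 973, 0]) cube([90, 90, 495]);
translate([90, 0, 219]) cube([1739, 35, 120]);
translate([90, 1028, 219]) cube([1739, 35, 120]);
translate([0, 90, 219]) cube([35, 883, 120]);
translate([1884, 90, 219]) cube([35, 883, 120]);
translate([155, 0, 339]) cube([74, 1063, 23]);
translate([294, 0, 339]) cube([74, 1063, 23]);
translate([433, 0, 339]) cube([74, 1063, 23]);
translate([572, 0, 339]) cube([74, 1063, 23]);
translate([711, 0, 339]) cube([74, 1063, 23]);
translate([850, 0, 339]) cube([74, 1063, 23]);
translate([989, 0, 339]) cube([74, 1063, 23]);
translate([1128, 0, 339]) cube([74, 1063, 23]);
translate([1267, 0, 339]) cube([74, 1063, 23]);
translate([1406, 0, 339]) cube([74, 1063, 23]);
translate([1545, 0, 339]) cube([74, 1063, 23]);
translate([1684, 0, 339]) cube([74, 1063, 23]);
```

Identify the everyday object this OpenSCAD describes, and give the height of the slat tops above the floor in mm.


A bed frame. The slat-top height is 362 mm.

Four posts, four rails, and a row of slats — a bed frame. Slats sit on the rails at z = 219 + 120 = 339; with slat thickness 23, the top is 362 mm.


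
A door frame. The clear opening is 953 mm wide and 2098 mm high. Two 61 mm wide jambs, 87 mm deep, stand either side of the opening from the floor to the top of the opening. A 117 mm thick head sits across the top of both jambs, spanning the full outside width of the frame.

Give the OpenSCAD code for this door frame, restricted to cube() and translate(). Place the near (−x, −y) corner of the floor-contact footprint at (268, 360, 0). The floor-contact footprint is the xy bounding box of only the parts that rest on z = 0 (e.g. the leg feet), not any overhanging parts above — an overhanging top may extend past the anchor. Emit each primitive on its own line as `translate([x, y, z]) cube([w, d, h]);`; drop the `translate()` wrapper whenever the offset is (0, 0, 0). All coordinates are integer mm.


translate([268, 360, 0]) cube([61, 87, 2098]);
translate([1282, 360, 0]) cube([61, 87, 2098]);
translate([268, 360, 2098]) cube([1075, 87, 117]);


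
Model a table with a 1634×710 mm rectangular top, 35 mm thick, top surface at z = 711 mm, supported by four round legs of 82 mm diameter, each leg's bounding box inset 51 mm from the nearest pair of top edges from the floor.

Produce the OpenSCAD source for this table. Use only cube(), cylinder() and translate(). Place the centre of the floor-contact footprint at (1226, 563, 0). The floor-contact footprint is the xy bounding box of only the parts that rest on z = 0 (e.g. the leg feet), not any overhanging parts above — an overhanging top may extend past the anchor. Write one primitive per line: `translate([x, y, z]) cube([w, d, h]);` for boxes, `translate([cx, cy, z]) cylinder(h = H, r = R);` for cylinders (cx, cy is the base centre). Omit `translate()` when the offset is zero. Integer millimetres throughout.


translate([409, 208, 676]) cube([1634, 710, 35]);
translate([501, 300, 0]) cylinder(h = 676, r = 41);
translate([1951, 300, 0]) cylinder(h = 676, r = 41);
translate([501, 826, 0]) cylinder(h = 676, r = 41);
translate([1951, 826, 0]) cylinder(h = 676, r = 41);


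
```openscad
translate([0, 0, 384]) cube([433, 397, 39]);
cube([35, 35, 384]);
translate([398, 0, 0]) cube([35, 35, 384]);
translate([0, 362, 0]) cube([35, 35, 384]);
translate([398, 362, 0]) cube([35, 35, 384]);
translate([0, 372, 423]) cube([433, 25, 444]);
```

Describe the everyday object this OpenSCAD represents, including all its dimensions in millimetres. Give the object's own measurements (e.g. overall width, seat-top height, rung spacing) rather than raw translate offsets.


A chair. The seat is a 433×397×39 mm slab with its top at z = 423 mm, on four 35×35 mm corner legs (flush with the seat edges, standing on z = 0). A flat backrest 25 mm thick, 444 mm tall, spans the full seat width and rises from the seat top along its +y edge, rear face flush with the rear of the seat.


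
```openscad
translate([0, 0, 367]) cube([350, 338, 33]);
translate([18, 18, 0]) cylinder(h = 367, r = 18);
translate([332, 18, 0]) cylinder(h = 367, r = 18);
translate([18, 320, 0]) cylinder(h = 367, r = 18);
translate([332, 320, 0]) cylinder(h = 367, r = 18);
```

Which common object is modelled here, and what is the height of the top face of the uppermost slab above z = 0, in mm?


A stool. The seat height is 400 mm.

A 350×338×33 slab at z = 367 on four corner cylinders — a stool. The seat top is 367 + 33 = 400 mm.


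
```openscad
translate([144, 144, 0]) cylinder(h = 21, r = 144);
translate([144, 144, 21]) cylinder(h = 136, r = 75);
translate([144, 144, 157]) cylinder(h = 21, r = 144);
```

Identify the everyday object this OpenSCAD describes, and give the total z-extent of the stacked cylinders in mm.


A spool. The overall height is 178 mm.

Three coaxial cylinders, large–small–large — a spool. Two 21 mm flanges and a 136 mm core give 21 + 136 + 21 = 178 mm.


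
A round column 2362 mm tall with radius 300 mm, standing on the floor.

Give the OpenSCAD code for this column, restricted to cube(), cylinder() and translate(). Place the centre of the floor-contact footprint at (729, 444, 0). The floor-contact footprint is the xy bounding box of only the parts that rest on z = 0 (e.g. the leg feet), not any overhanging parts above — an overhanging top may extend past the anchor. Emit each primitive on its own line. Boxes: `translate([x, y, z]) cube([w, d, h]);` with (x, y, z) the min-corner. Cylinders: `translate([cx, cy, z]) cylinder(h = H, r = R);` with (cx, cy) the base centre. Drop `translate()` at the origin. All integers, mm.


translate([729, 444, 0]) cylinder(h = 2362, r = 300);


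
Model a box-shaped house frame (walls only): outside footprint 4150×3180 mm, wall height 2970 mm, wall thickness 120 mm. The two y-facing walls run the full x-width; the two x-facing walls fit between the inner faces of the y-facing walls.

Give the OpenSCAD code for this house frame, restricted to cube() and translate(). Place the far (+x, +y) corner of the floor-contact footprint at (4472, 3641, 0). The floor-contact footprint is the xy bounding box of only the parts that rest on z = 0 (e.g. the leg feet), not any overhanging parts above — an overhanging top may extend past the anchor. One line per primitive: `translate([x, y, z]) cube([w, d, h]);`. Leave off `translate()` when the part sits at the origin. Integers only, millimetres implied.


translate([322, 461, 0]) cube([4150, 120, 2970]);
translate([322, 3521, 0]) cube([4150, 120, 2970]);
translate([322, 581, 0]) cube([120, 2940, 2970]);
translate([4352, 581, 0]) cube([120, 2940, 2970]);


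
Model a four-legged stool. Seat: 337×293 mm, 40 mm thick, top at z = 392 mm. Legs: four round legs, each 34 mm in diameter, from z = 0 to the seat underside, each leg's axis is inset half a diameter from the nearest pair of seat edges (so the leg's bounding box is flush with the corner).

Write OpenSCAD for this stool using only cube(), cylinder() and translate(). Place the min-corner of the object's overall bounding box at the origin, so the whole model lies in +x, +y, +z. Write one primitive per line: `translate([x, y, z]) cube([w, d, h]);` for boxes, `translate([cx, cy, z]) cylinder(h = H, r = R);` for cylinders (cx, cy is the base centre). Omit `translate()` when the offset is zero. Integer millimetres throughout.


translate([0, 0, 352]) cube([337, 293, 40]);
translate([17, 17, 0]) cylinder(h = 352, r = 17);
translate([320, 17, 0]) cylinder(h = 352, r = 17);
translate([17, 276, 0]) cylinder(h = 352, r = 17);
translate([320, 276, 0]) cylinder(h = 352, r = 17);


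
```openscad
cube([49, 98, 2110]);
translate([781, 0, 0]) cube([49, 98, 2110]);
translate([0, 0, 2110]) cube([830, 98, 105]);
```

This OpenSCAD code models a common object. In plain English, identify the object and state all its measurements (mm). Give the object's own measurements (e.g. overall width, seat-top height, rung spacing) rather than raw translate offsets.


A door frame. The clear opening is 732 mm wide and 2110 mm high. Two 49 mm wide jambs, 98 mm deep, stand either side of the opening from the floor to the top of the opening. A 105 mm thick head sits across the top of both jambs, spanning the full outside width of the frame.


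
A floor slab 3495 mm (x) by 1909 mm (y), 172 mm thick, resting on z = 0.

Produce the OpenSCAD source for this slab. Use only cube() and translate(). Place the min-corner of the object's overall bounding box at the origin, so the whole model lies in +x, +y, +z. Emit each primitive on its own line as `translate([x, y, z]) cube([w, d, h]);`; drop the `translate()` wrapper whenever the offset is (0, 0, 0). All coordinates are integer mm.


cube([3495, 1909, 172]);


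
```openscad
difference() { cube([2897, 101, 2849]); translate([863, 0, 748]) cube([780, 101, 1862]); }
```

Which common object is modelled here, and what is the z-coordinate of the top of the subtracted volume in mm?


A wall with a window opening. The window head height is 2610 mm.

A wall with a rectangular opening subtracted — a window. Sill at z = 748, opening 1862 mm tall, so the head is at 748 + 1862 = 2610 mm.


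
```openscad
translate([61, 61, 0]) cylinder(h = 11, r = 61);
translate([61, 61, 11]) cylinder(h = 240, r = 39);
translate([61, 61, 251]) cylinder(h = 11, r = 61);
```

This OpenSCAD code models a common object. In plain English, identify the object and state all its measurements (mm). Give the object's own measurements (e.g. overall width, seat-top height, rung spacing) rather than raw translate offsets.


A spool: two coaxial disc flanges of radius 61 mm and thickness 11 mm, joined by a core cylinder of radius 39 mm and height 240 mm. The lower flange rests on z = 0 and the three cylinders share a vertical axis.


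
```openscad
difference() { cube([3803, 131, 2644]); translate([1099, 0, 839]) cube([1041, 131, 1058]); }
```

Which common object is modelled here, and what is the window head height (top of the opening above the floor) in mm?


A wall with a window opening. The window head height is 1897 mm.

A wall with a rectangular opening subtracted — a window. Sill at z = 839, opening 1058 mm tall, so the head is at 839 + 1058 = 1897 mm.


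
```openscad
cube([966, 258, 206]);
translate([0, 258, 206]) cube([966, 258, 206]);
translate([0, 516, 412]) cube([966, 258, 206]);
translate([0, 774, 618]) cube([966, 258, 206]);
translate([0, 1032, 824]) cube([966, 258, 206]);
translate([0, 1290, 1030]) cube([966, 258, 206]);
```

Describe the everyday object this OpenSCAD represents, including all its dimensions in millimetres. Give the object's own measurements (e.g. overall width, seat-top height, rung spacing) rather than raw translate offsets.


A straight staircase of 6 solid steps. Each step is 966 mm wide (x), 258 mm deep (y, the going) and 206 mm tall (the rise). The first step rests on the floor; each subsequent step sits one going further in +y and one rise higher in +z, directly behind and above the previous step with no overlap.


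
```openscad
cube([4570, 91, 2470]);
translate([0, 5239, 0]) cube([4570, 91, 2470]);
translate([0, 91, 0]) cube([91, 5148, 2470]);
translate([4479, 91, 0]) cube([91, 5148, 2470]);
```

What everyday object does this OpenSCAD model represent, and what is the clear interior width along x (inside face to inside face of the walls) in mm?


A house (or room) frame. The interior width is 4388 mm.

Four 2470 mm walls enclosing a rectangle with no floor or roof — a room or house frame. Outside width is 4570 mm and wall thickness is 91 mm, so the interior width is 4570 − 2 × 91 = 4388 mm.


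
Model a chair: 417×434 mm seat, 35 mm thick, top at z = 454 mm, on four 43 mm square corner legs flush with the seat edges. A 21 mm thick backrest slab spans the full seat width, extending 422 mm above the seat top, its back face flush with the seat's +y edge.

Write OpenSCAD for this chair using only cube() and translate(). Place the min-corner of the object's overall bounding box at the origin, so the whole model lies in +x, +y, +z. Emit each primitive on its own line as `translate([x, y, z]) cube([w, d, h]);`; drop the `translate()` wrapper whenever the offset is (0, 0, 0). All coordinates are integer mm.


// leg_h = 454 - 35 = 419
translate([0, 0, 419]) cube([417, 434, 35]);
cube([43, 43, 419]);
translate([374, 0, 0]) cube([43, 43, 419]);
translate([0, 391, 0]) cube([43, 43, 419]);
translate([374, 391, 0]) cube([43, 43, 419]);
translate([0, 413, 454]) cube([417, 21, 422]);


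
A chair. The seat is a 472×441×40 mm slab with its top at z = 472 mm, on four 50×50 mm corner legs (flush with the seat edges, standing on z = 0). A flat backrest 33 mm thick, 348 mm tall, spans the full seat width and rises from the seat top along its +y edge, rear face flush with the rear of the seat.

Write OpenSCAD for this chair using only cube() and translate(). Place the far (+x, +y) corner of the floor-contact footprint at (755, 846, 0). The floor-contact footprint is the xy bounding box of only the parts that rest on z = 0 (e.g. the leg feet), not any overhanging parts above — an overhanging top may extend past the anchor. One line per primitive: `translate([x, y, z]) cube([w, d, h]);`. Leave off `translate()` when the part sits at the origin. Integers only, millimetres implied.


// leg_h = 472 - 40 = 432
translate([283, 405, 432]) cube([472, 441, 40]);
translate([283, 405, 0]) cube([50, 50, 432]);
translate([705, 405, 0]) cube([50, 50, 432]);
translate([283, 796, 0]) cube([50, 50, 432]);
translate([705, 796, 0]) cube([50, 50, 432]);
translate([283, 813, 472]) cube([472, 33, 348]);


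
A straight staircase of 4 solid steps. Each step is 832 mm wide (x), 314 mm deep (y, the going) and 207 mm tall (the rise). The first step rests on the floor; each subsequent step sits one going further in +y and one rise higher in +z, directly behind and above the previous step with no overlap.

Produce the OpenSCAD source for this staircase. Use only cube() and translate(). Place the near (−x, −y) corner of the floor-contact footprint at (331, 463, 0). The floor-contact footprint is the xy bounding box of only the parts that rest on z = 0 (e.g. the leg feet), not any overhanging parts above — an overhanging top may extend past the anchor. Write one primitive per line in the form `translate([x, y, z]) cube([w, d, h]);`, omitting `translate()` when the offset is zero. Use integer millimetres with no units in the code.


translate([331, 463, 0]) cube([832, 314, 207]);
translate([331, 777, 207]) cube([832, 314, 207]);
translate([331, 1091, 414]) cube([832, 314, 207]);
translate([331, 1405, 621]) cube([832, 314, 207]);


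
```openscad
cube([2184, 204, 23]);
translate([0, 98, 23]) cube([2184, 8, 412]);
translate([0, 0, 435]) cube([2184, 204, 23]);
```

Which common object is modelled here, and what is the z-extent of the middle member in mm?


An I-beam. The web height is 412 mm.

Two wide flanges with a thin centred web — an I-beam. Overall 458 mm minus two 23 mm flanges gives a web of 458 − 2·23 = 412 mm.


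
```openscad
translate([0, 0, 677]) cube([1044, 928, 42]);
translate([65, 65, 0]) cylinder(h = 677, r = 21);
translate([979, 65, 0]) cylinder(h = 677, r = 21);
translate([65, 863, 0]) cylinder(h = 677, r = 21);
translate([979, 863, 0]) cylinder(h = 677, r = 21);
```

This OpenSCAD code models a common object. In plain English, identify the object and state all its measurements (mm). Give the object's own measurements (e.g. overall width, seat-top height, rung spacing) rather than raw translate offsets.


A rectangular dining table. The top is 1044×928×42 mm with its upper surface at z = 719 mm. It stands on four round legs of 42 mm diameter, each leg's bounding box inset 44 mm from the nearest pair of top edges, running from the floor to the underside of the top.


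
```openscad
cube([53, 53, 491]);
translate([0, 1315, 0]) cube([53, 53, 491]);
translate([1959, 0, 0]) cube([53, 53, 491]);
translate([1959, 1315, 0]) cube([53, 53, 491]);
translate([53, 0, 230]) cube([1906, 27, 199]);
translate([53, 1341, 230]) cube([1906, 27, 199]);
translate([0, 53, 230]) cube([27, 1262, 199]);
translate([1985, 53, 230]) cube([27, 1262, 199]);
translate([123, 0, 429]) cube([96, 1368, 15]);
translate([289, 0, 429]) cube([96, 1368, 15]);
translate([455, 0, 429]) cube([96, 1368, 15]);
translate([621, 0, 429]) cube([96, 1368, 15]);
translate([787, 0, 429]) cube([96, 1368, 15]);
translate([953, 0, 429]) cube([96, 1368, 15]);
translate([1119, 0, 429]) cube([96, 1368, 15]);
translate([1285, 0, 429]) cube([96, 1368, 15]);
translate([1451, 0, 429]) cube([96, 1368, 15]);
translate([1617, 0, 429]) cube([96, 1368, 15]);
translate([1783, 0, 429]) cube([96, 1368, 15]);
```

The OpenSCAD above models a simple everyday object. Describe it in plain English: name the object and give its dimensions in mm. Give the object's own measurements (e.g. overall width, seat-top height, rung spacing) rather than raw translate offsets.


A bed frame 2012 mm long (x) by 1368 mm wide (y). Four 53×53 mm corner posts, 491 mm tall, at the corners of the footprint. Four rails of 27 mm thickness and 199 mm height run between adjacent posts with their undersides at z = 230 mm, their outer faces flush with the outside of the frame (the two x-running rails run between the posts' inner faces; the two y-running rails run between the posts' inner faces). 11 slats, each 96 mm wide (x) and 15 mm thick, lie across the top of the two x-running rails, running the full 1368 mm width of the frame in y; along x they sit between the end posts with a 70 mm gap after the −x posts and between neighbouring slats, leaving 80 mm before the +x posts.


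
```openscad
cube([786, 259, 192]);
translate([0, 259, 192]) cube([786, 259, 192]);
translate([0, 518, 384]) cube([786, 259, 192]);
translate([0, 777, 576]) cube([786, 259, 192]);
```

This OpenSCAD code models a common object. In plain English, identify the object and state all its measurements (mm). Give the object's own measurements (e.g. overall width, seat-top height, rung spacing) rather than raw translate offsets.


A straight staircase of 4 solid steps. Each step is 786 mm wide (x), 259 mm deep (y, the going) and 192 mm tall (the rise). The first step rests on the floor; each subsequent step sits one going further in +y and one rise higher in +z, directly behind and above the previous step with no overlap.


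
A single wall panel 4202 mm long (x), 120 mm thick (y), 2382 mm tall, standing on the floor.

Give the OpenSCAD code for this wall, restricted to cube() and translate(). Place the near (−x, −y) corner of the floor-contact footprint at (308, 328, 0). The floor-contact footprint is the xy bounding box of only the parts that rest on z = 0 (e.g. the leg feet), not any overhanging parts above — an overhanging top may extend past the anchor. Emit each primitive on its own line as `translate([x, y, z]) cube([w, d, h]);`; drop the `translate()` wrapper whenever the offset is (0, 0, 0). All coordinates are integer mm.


translate([308, 328, 0]) cube([4202, 120, 2382]);
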